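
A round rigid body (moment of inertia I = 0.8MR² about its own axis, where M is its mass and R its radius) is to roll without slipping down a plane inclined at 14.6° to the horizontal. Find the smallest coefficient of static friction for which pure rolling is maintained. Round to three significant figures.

Here I = 0.8MR², so the shape factor k = I/(MR²) = 0.8.
Newton's second law down the slope: Mg sinθ − f = Ma. The torque equation fR = Iα (with α = a/R) gives f = kMa.
These give a = g sinθ/(1+k) and the required friction f = kMg sinθ/(1+k).
The normal force is N = Mg cosθ, so μ_min = f/N = k tanθ/(1+k).
μ_min = 0.8 × tan14.6° / 1.8 ≈ 0.116.

μ_min ≈ 0.116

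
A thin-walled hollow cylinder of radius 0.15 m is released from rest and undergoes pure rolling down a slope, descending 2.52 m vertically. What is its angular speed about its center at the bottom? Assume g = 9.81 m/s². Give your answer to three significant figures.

The moment of inertia is MR², giving k ≡ I/(MR²) = 1.
The rolling condition ω = v/R makes the rotational term ½I(v/R)² = ½kMv², so KE_total = ½(1+k)Mv² = Mv².
Energy conservation Mgh = ½(1+k)Mv² gives v = √(2gh/(1+k)) = √(2 × 9.81 × 2.52 / 2) = 4.972 m/s.
Then ω = v/R = 4.972 / 0.15 ≈ 33.1 rad/s.

ω ≈ 33.1 rad/s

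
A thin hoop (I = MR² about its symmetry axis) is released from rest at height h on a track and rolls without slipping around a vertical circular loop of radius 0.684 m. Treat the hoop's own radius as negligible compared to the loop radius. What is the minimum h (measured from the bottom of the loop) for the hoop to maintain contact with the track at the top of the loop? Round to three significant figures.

With I = MR², the ratio k = I/(MR²) is 1.
At the top of the loop, the minimum-contact condition is Mg = Mv_top²/r, so v_top² = gr.
With ω = v/R, the kinetic energy at speed v is ½(1+k)Mv² = Mv².
Energy conservation from release (height h) to the top (height 2r): Mgh = Mg(2r) + M·gr.
Thus h_min = 2r + (1+k)r/2 = r(2 + 2/2) = 0.684 × 3 ≈ 2.05 m.

h_min ≈ 2.05 m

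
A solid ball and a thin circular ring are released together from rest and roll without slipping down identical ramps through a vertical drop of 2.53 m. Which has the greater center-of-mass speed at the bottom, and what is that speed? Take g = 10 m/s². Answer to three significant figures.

the solid ball, at v ≈ 6.01 m/s

For rolling without slipping, Mgh = ½(1+k)Mv² where k = I/(MR²), so v = √(2gh/(1+k)).
Solid ball: k = 0.4, giving v = √(2×10×2.53/1.4) = 6.012 m/s.
Thin circular ring: k = 1, giving v = √(2×10×2.53/2) = 5.03 m/s.
The smaller k wins: the solid ball, at ≈ 6.01 m/s.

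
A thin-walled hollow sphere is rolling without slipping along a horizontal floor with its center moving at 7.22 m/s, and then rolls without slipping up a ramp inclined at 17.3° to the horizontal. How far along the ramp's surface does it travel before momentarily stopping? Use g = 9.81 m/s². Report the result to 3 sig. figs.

d ≈ 14.9 m

Here I = (2/3)MR², so the shape factor k = I/(MR²) = 2/3.
Since it rolls without slipping, ω = v/R and KE = ½Mv² + ½Iω² = ½(1+k)Mv² = (5/6)Mv².
Setting this equal to Mgh gives the vertical rise h = (1+k)v₀²/(2g) = 1.667×7.22²/(2×9.81) = 4.428 m.
Along the incline, d = h/sinθ = 4.428/sin17.3° ≈ 14.9 m.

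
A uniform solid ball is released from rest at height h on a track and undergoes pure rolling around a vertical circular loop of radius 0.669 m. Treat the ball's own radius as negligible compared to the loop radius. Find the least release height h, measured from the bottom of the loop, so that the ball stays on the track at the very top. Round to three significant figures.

Here I = (2/5)MR², so the shape factor k = I/(MR²) = 0.4.
At the top of the loop, the minimum-contact condition is Mg = Mv_top²/r, so v_top² = gr.
With ω = v/R, the kinetic energy at speed v is ½(1+k)Mv² = (7/10)Mv².
Energy conservation from release (height h) to the top (height 2r): Mgh = Mg(2r) + (7/10)M·gr.
Thus h_min = 2r + (1+k)r/2 = r(2 + 1.4/2) = 0.669 × 2.7 ≈ 1.81 m.

h_min ≈ 1.81 m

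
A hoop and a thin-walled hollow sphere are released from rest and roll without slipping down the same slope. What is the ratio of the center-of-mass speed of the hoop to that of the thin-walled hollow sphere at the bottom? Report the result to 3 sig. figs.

v_ratio ≈ 0.913

Each satisfies Mgh = ½(1+k)Mv² with k = I/(MR²), so v ∝ 1/√(1+k).
For the hoop k = 1; for the thin-walled hollow sphere k = 2/3.
v₁/v₂ = √((1+k₂)/(1+k₁)) = √(1.667/2) ≈ 0.913.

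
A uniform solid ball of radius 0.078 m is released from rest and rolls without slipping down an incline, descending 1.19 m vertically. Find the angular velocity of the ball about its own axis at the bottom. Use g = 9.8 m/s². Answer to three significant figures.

With I = (2/5)MR², the ratio k = I/(MR²) is 0.4.
The rolling condition ω = v/R makes the rotational term ½I(v/R)² = ½kMv², so KE_total = ½(1+k)Mv² = (7/10)Mv².
Energy conservation Mgh = ½(1+k)Mv² gives v = √(2gh/(1+k)) = √(2 × 9.8 × 1.19 / 1.4) = 4.082 m/s.
Then ω = v/R = 4.082 / 0.078 ≈ 52.3 rad/s.

ω ≈ 52.3 rad/s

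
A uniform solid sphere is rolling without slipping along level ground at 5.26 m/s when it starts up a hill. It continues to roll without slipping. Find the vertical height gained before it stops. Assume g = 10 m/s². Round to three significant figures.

h ≈ 1.94 m

The moment of inertia is (2/5)MR², giving k ≡ I/(MR²) = 0.4.
The rolling condition ω = v/R makes the rotational term ½I(v/R)² = ½kMv², so KE_total = ½(1+k)Mv² = (7/10)Mv².
All of this converts to potential energy at the highest point: (7/10)Mv₀² = Mgh.
Thus h = (1+k)v₀²/(2g) = 1.4 × 5.26² / (2 × 10) ≈ 1.94 m.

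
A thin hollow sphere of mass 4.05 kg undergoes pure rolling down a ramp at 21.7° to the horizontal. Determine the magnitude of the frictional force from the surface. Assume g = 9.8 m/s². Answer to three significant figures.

f ≈ 5.87 N

With I = (2/3)MR², the ratio k = I/(MR²) is 2/3.
Along the incline Mg sinθ − f = Ma, and torque about the center fR = Iα = kMR²(a/R) gives f = kMa.
Combining, a = g sinθ/(1+k) and f = kMa = kMg sinθ/(1+k).
f = (2/3) × 4.05 × 9.8 × sin21.7° / 1.667 ≈ 5.87 N.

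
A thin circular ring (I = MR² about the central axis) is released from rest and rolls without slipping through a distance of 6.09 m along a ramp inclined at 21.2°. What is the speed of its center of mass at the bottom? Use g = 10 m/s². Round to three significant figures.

v ≈ 4.69 m/s

Here I = MR², so the shape factor k = I/(MR²) = 1.
Rolling without slipping gives ω = v/R, so the total kinetic energy is ½Mv² + ½Iω² = ½(1+k)Mv² = Mv².
The vertical drop is h = L sinθ = 6.09 × sin21.2° = 2.202 m.
Setting Mgh = Mv² gives v = √(2gh/(1+k)) = √(2·10·2.202/2) ≈ 4.69 m/s.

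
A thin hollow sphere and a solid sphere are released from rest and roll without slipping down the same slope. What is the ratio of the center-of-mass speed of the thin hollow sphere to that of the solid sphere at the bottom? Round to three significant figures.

v_ratio ≈ 0.917

Each satisfies Mgh = ½(1+k)Mv² with k = I/(MR²), so v ∝ 1/√(1+k).
For the thin hollow sphere k = 2/3; for the solid sphere k = 0.4.
v₁/v₂ = √((1+k₂)/(1+k₁)) = √(1.4/1.667) ≈ 0.917.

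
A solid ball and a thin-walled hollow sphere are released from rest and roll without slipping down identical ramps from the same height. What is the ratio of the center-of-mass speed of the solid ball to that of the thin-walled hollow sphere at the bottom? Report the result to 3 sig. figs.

v_ratio ≈ 1.09

Each satisfies Mgh = ½(1+k)Mv² with k = I/(MR²), so v ∝ 1/√(1+k).
For the solid ball k = 0.4; for the thin-walled hollow sphere k = 2/3.
v₁/v₂ = √((1+k₂)/(1+k₁)) = √(1.667/1.4) ≈ 1.09.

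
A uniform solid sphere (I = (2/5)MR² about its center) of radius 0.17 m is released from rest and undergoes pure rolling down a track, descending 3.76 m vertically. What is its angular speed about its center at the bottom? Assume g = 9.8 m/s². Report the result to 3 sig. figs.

The moment of inertia is (2/5)MR², giving k ≡ I/(MR²) = 0.4.
Since it rolls without slipping, ω = v/R and KE = ½Mv² + ½Iω² = ½(1+k)Mv² = (7/10)Mv².
Energy conservation Mgh = ½(1+k)Mv² gives v = √(2gh/(1+k)) = √(2 × 9.8 × 3.76 / 1.4) = 7.255 m/s.
The angular speed follows from ω = v/R = 7.255/0.17 ≈ 42.7 rad/s.

ω ≈ 42.7 rad/s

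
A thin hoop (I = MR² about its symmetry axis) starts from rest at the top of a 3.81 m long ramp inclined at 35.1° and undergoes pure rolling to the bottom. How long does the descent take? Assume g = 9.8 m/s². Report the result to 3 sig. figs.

t ≈ 1.64 s

The moment of inertia is MR², giving k ≡ I/(MR²) = 1.
Along the incline Mg sinθ − f = Ma, and torque about the center fR = Iα = kMR²(a/R) gives f = kMa.
Hence a = g sinθ/(1+k) = 9.8×sin35.1°/2 = 2.818 m/s².
Starting from rest, L = ½at², so t = √(2L/a) = √(2×3.81/2.818) ≈ 1.64 s.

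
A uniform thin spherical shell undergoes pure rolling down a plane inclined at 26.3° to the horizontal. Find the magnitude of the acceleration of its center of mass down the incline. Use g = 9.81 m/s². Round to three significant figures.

The moment of inertia is (2/3)MR², giving k ≡ I/(MR²) = 2/3.
Newton's second law down the slope: Mg sinθ − f = Ma. The torque equation fR = Iα (with α = a/R) gives f = kMa.
Eliminating f: Mg sinθ = (1+k)Ma, so a = g sinθ/(1+k) = 9.81 × sin26.3° / 1.667 ≈ 2.61 m/s².

a ≈ 2.61 m/s²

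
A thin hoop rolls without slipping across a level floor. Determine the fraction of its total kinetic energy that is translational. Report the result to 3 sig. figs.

The moment of inertia is MR², giving k ≡ I/(MR²) = 1.
Since ω = v/R, the translational part is ½Mv² and the rotational part is ½I(v/R)² = ½kMv²; the total is ½(1+k)Mv².
The translational fraction is therefore 1/(1+k) = 1/2 ≈ 0.500.

fraction ≈ 0.500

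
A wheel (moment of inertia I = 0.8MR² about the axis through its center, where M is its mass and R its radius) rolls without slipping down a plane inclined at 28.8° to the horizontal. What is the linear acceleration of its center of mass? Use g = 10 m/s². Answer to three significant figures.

a ≈ 2.68 m/s²

With I = 0.8MR², the ratio k = I/(MR²) is 0.8.
Newton's second law down the slope: Mg sinθ − f = Ma. The torque equation fR = Iα (with α = a/R) gives f = kMa.
Eliminating f: Mg sinθ = (1+k)Ma, so a = g sinθ/(1+k) = 10 × sin28.8° / 1.8 ≈ 2.68 m/s².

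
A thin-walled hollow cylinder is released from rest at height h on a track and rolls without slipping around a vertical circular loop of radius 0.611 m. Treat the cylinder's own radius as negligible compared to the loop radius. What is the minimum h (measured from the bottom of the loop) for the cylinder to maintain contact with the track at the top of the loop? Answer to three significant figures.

h_min ≈ 1.83 m

The moment of inertia is MR², giving k ≡ I/(MR²) = 1.
At the top of the loop, the minimum-contact condition is Mg = Mv_top²/r, so v_top² = gr.
With ω = v/R, the kinetic energy at speed v is ½(1+k)Mv² = Mv².
Energy conservation from release (height h) to the top (height 2r): Mgh = Mg(2r) + M·gr.
Thus h_min = 2r + (1+k)r/2 = r(2 + 2/2) = 0.611 × 3 ≈ 1.83 m.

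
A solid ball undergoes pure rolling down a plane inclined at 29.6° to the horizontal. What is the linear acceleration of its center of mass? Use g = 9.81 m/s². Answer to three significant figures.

The moment of inertia is (2/5)MR², giving k ≡ I/(MR²) = 0.4.
Translational: Mg sinθ − f = Ma. Rotational about the CM: fR = Iα = kMRa, so f = kMa.
Eliminating f: Mg sinθ = (1+k)Ma, so a = g sinθ/(1+k) = 9.81 × sin29.6° / 1.4 ≈ 3.46 m/s².

a ≈ 3.46 m/s²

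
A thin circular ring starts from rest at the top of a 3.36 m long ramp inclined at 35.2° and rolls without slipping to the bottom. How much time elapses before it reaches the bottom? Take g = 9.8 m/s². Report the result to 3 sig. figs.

For this body I = MR², i.e. k = I/(MR²) = 1.
Translational: Mg sinθ − f = Ma. Rotational about the CM: fR = Iα = kMRa, so f = kMa.
Hence a = g sinθ/(1+k) = 9.8×sin35.2°/2 = 2.825 m/s².
Starting from rest, L = ½at², so t = √(2L/a) = √(2×3.36/2.825) ≈ 1.54 s.

t ≈ 1.54 s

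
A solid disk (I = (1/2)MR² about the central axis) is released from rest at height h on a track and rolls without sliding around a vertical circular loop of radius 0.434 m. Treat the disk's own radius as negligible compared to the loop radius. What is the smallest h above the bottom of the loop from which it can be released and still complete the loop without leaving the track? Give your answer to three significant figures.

h_min ≈ 1.19 m

For this body I = (1/2)MR², i.e. k = I/(MR²) = 0.5.
At the top of the loop, the minimum-contact condition is Mg = Mv_top²/r, so v_top² = gr.
With ω = v/R, the kinetic energy at speed v is ½(1+k)Mv² = (3/4)Mv².
Energy conservation from release (height h) to the top (height 2r): Mgh = Mg(2r) + (3/4)M·gr.
Thus h_min = 2r + (1+k)r/2 = r(2 + 1.5/2) = 0.434 × 2.75 ≈ 1.19 m.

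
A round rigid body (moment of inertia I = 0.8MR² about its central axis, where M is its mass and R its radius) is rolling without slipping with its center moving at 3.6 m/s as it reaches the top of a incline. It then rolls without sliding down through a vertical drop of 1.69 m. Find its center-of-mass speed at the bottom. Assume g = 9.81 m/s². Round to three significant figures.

v ≈ 5.60 m/s

For this body I = 0.8MR², i.e. k = I/(MR²) = 0.8.
Since it rolls without slipping, ω = v/R and KE = ½Mv² + ½Iω² = ½(1+k)Mv² = (9/10)Mv².
Conserving energy between top and bottom: (9/10)Mv² = (9/10)Mv₀² + Mgh, hence v² = v₀² + 2gh/(1+k).
v = √(3.6² + 2×9.81×1.69/1.8) = √31.38 ≈ 5.60 m/s.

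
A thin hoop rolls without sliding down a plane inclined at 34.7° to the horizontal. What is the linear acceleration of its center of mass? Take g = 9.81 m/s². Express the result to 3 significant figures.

For this body I = MR², i.e. k = I/(MR²) = 1.
Translational: Mg sinθ − f = Ma. Rotational about the CM: fR = Iα = kMRa, so f = kMa.
Eliminating f: Mg sinθ = (1+k)Ma, so a = g sinθ/(1+k) = 9.81 × sin34.7° / 2 ≈ 2.79 m/s².

a ≈ 2.79 m/s²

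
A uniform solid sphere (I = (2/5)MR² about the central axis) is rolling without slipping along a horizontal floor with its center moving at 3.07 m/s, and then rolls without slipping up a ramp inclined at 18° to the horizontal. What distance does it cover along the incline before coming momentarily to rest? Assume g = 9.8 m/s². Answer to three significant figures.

With I = (2/5)MR², the ratio k = I/(MR²) is 0.4.
The rolling condition ω = v/R makes the rotational term ½I(v/R)² = ½kMv², so KE_total = ½(1+k)Mv² = (7/10)Mv².
Setting this equal to Mgh gives the vertical rise h = (1+k)v₀²/(2g) = 1.4×3.07²/(2×9.8) = 0.6732 m.
The distance along the slope is d = h/sinθ = 0.6732/sin18° ≈ 2.18 m.

d ≈ 2.18 m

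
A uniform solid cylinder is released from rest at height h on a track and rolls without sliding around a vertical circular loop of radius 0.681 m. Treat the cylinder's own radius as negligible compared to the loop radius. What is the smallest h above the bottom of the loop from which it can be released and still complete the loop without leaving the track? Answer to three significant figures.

h_min ≈ 1.87 m

The moment of inertia is (1/2)MR², giving k ≡ I/(MR²) = 0.5.
At the top, contact is just lost when gravity alone supplies the centripetal force: Mg = Mv_top²/r, i.e. v_top² = gr.
With ω = v/R, the kinetic energy at speed v is ½(1+k)Mv² = (3/4)Mv².
Energy conservation from release (height h) to the top (height 2r): Mgh = Mg(2r) + (3/4)M·gr.
Thus h_min = 2r + (1+k)r/2 = r(2 + 1.5/2) = 0.681 × 2.75 ≈ 1.87 m.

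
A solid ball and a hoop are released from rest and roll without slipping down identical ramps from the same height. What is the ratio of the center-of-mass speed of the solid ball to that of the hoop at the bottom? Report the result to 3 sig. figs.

v_ratio ≈ 1.20

Each satisfies Mgh = ½(1+k)Mv² with k = I/(MR²), so v ∝ 1/√(1+k).
For the solid ball k = 0.4; for the hoop k = 1.
v₁/v₂ = √((1+k₂)/(1+k₁)) = √(2/1.4) ≈ 1.20.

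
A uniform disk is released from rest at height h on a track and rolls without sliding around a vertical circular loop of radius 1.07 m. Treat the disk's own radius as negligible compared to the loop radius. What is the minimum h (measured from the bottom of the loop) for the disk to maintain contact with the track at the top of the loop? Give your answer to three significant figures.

h_min ≈ 2.94 m

For this body I = (1/2)MR², i.e. k = I/(MR²) = 0.5.
At the top of the loop, the minimum-contact condition is Mg = Mv_top²/r, so v_top² = gr.
With ω = v/R, the kinetic energy at speed v is ½(1+k)Mv² = (3/4)Mv².
Energy conservation from release (height h) to the top (height 2r): Mgh = Mg(2r) + (3/4)M·gr.
Thus h_min = 2r + (1+k)r/2 = r(2 + 1.5/2) = 1.07 × 2.75 ≈ 2.94 m.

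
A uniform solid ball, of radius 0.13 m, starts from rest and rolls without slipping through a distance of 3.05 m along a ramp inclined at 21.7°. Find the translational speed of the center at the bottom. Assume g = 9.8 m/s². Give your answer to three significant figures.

v ≈ 3.97 m/s

For this body I = (2/5)MR², i.e. k = I/(MR²) = 0.4.
Rolling without slipping gives ω = v/R, so the total kinetic energy is ½Mv² + ½Iω² = ½(1+k)Mv² = (7/10)Mv².
The vertical drop is h = L sinθ = 3.05 × sin21.7° = 1.128 m.
Setting Mgh = (7/10)Mv² gives v = √(2gh/(1+k)) = √(2·9.8·1.128/1.4) ≈ 3.97 m/s.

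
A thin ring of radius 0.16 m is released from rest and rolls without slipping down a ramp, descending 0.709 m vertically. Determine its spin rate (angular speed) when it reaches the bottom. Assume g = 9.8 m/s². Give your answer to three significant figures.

ω ≈ 16.5 rad/s

The moment of inertia is MR², giving k ≡ I/(MR²) = 1.
The rolling condition ω = v/R makes the rotational term ½I(v/R)² = ½kMv², so KE_total = ½(1+k)Mv² = Mv².
Energy conservation Mgh = ½(1+k)Mv² gives v = √(2gh/(1+k)) = √(2 × 9.8 × 0.709 / 2) = 2.636 m/s.
Then ω = v/R = 2.636 / 0.16 ≈ 16.5 rad/s.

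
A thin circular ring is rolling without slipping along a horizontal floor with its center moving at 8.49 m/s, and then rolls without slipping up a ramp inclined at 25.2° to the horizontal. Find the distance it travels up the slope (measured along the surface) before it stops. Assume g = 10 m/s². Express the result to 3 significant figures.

Here I = MR², so the shape factor k = I/(MR²) = 1.
The rolling condition ω = v/R makes the rotational term ½I(v/R)² = ½kMv², so KE_total = ½(1+k)Mv² = Mv².
Setting this equal to Mgh gives the vertical rise h = (1+k)v₀²/(2g) = 2×8.49²/(2×10) = 7.208 m.
Along the incline, d = h/sinθ = 7.208/sin25.2° ≈ 16.9 m.

d ≈ 16.9 m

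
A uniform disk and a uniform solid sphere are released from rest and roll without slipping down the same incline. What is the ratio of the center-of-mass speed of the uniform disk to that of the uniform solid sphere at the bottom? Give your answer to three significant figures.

v_ratio ≈ 0.966

Each satisfies Mgh = ½(1+k)Mv² with k = I/(MR²), so v ∝ 1/√(1+k).
For the uniform disk k = 0.5; for the uniform solid sphere k = 0.4.
v₁/v₂ = √((1+k₂)/(1+k₁)) = √(1.4/1.5) ≈ 0.966.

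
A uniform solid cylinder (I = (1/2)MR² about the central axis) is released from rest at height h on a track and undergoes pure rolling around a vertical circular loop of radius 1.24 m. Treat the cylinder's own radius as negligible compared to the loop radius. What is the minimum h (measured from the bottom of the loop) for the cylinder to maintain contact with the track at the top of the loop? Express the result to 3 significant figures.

For this body I = (1/2)MR², i.e. k = I/(MR²) = 0.5.
At the top, contact is just lost when gravity alone supplies the centripetal force: Mg = Mv_top²/r, i.e. v_top² = gr.
With ω = v/R, the kinetic energy at speed v is ½(1+k)Mv² = (3/4)Mv².
Energy conservation from release (height h) to the top (height 2r): Mgh = Mg(2r) + (3/4)M·gr.
Thus h_min = 2r + (1+k)r/2 = r(2 + 1.5/2) = 1.24 × 2.75 ≈ 3.41 m.

h_min ≈ 3.41 m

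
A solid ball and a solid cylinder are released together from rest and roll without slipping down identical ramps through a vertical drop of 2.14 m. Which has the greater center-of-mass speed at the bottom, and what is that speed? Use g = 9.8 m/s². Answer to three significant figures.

the solid ball, at v ≈ 5.47 m/s

For rolling without slipping, Mgh = ½(1+k)Mv² where k = I/(MR²), so v = √(2gh/(1+k)).
Solid ball: k = 0.4, giving v = √(2×9.8×2.14/1.4) = 5.474 m/s.
Solid cylinder: k = 0.5, giving v = √(2×9.8×2.14/1.5) = 5.288 m/s.
The smaller k wins: the solid ball, at ≈ 5.47 m/s.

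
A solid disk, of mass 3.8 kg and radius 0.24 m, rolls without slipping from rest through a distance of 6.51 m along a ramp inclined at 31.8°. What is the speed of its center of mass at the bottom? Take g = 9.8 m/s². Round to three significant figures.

v ≈ 6.70 m/s

The moment of inertia is (1/2)MR², giving k ≡ I/(MR²) = 0.5.
Rolling without slipping gives ω = v/R, so the total kinetic energy is ½Mv² + ½Iω² = ½(1+k)Mv² = (3/4)Mv².
The vertical drop is h = L sinθ = 6.51 × sin31.8° = 3.43 m.
Setting Mgh = (3/4)Mv² gives v = √(2gh/(1+k)) = √(2·9.8·3.43/1.5) ≈ 6.70 m/s.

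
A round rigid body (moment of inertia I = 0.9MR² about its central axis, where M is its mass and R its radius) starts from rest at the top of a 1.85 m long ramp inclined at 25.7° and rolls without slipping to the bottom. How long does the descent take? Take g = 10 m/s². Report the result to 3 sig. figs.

t ≈ 1.27 s

For this body I = 0.9MR², i.e. k = I/(MR²) = 0.9.
Translational: Mg sinθ − f = Ma. Rotational about the CM: fR = Iα = kMRa, so f = kMa.
Hence a = g sinθ/(1+k) = 10×sin25.7°/1.9 = 2.282 m/s².
Starting from rest, L = ½at², so t = √(2L/a) = √(2×1.85/2.282) ≈ 1.27 s.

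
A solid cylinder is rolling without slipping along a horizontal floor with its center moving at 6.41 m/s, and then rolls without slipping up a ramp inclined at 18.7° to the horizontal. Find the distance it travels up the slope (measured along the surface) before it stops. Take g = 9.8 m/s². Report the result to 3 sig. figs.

d ≈ 9.81 m

The moment of inertia is (1/2)MR², giving k ≡ I/(MR²) = 0.5.
Pure rolling means v = ωR; then KE = ½Mv² + ½I(v/R)² = ½(1+k)Mv² = (3/4)Mv².
Setting this equal to Mgh gives the vertical rise h = (1+k)v₀²/(2g) = 1.5×6.41²/(2×9.8) = 3.144 m.
Along the incline, d = h/sinθ = 3.144/sin18.7° ≈ 9.81 m.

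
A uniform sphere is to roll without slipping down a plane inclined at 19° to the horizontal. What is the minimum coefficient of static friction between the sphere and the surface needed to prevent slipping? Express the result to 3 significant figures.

The moment of inertia is (2/5)MR², giving k ≡ I/(MR²) = 0.4.
Along the incline Mg sinθ − f = Ma, and torque about the center fR = Iα = kMR²(a/R) gives f = kMa.
These give a = g sinθ/(1+k) and the required friction f = kMg sinθ/(1+k).
The normal force is N = Mg cosθ, so μ_min = f/N = k tanθ/(1+k).
μ_min = 0.4 × tan19° / 1.4 ≈ 0.0984.

μ_min ≈ 0.0984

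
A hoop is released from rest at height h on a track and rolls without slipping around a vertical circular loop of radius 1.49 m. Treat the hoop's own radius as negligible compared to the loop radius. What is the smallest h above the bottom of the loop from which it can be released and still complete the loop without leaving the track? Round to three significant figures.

h_min ≈ 4.47 m

The moment of inertia is MR², giving k ≡ I/(MR²) = 1.
At the top, contact is just lost when gravity alone supplies the centripetal force: Mg = Mv_top²/r, i.e. v_top² = gr.
With ω = v/R, the kinetic energy at speed v is ½(1+k)Mv² = Mv².
Energy conservation from release (height h) to the top (height 2r): Mgh = Mg(2r) + M·gr.
Thus h_min = 2r + (1+k)r/2 = r(2 + 2/2) = 1.49 × 3 ≈ 4.47 m.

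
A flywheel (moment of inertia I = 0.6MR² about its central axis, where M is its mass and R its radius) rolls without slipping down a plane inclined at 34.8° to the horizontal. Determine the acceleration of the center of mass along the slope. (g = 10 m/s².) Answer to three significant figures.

With I = 0.6MR², the ratio k = I/(MR²) is 0.6.
Translational: Mg sinθ − f = Ma. Rotational about the CM: fR = Iα = kMRa, so f = kMa.
Eliminating f: Mg sinθ = (1+k)Ma, so a = g sinθ/(1+k) = 10 × sin34.8° / 1.6 ≈ 3.57 m/s².

a ≈ 3.57 m/s²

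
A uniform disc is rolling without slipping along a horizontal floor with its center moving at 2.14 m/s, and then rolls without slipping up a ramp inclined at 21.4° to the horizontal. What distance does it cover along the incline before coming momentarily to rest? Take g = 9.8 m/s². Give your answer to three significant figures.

For this body I = (1/2)MR², i.e. k = I/(MR²) = 0.5.
Pure rolling means v = ωR; then KE = ½Mv² + ½I(v/R)² = ½(1+k)Mv² = (3/4)Mv².
Setting this equal to Mgh gives the vertical rise h = (1+k)v₀²/(2g) = 1.5×2.14²/(2×9.8) = 0.3505 m.
The distance along the slope is d = h/sinθ = 0.3505/sin21.4° ≈ 0.961 m.

d ≈ 0.961 m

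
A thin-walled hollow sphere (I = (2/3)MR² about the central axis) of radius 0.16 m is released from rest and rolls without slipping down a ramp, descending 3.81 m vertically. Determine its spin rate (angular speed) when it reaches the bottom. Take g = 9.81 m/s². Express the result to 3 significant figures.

With I = (2/3)MR², the ratio k = I/(MR²) is 2/3.
Since it rolls without slipping, ω = v/R and KE = ½Mv² + ½Iω² = ½(1+k)Mv² = (5/6)Mv².
Energy conservation Mgh = ½(1+k)Mv² gives v = √(2gh/(1+k)) = √(2 × 9.81 × 3.81 / 1.667) = 6.697 m/s.
The angular speed follows from ω = v/R = 6.697/0.16 ≈ 41.9 rad/s.

ω ≈ 41.9 rad/s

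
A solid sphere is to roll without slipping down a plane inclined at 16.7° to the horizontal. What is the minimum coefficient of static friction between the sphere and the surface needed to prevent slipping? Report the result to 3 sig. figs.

μ_min ≈ 0.0857

Here I = (2/5)MR², so the shape factor k = I/(MR²) = 0.4.
Translational: Mg sinθ − f = Ma. Rotational about the CM: fR = Iα = kMRa, so f = kMa.
These give a = g sinθ/(1+k) and the required friction f = kMg sinθ/(1+k).
The normal force is N = Mg cosθ, so μ_min = f/N = k tanθ/(1+k).
μ_min = 0.4 × tan16.7° / 1.4 ≈ 0.0857.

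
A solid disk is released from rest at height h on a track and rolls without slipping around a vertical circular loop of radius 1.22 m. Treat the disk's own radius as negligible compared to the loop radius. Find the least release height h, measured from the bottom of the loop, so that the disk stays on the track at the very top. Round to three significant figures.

h_min ≈ 3.36 m

The moment of inertia is (1/2)MR², giving k ≡ I/(MR²) = 0.5.
At the top, contact is just lost when gravity alone supplies the centripetal force: Mg = Mv_top²/r, i.e. v_top² = gr.
With ω = v/R, the kinetic energy at speed v is ½(1+k)Mv² = (3/4)Mv².
Energy conservation from release (height h) to the top (height 2r): Mgh = Mg(2r) + (3/4)M·gr.
Thus h_min = 2r + (1+k)r/2 = r(2 + 1.5/2) = 1.22 × 2.75 ≈ 3.36 m.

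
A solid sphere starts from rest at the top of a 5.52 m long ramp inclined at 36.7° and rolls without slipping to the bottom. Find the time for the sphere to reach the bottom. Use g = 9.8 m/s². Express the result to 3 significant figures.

t ≈ 1.62 s

For this body I = (2/5)MR², i.e. k = I/(MR²) = 0.4.
Along the incline Mg sinθ − f = Ma, and torque about the center fR = Iα = kMR²(a/R) gives f = kMa.
Hence a = g sinθ/(1+k) = 9.8×sin36.7°/1.4 = 4.183 m/s².
With constant a from rest, t = √(2L/a) = √(2·5.52/4.183) ≈ 1.62 s.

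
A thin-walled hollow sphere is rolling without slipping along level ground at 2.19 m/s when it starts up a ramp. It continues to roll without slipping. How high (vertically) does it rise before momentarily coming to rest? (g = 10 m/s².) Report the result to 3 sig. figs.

The moment of inertia is (2/3)MR², giving k ≡ I/(MR²) = 2/3.
The rolling condition ω = v/R makes the rotational term ½I(v/R)² = ½kMv², so KE_total = ½(1+k)Mv² = (5/6)Mv².
At the top the kinetic energy is zero, so (5/6)Mv₀² = Mgh.
Thus h = (1+k)v₀²/(2g) = 1.667 × 2.19² / (2 × 10) ≈ 0.400 m.

h ≈ 0.400 m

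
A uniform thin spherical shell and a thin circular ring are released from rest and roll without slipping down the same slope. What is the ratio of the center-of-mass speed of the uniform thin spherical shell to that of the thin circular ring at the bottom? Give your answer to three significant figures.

Each satisfies Mgh = ½(1+k)Mv² with k = I/(MR²), so v ∝ 1/√(1+k).
For the uniform thin spherical shell k = 2/3; for the thin circular ring k = 1.
v₁/v₂ = √((1+k₂)/(1+k₁)) = √(2/1.667) ≈ 1.10.

v_ratio ≈ 1.10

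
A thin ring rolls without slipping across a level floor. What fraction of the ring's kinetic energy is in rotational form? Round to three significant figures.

fraction ≈ 0.500

The moment of inertia is MR², giving k ≡ I/(MR²) = 1.
Since ω = v/R, the translational part is ½Mv² and the rotational part is ½I(v/R)² = ½kMv²; the total is ½(1+k)Mv².
The rotational fraction is therefore k/(1+k) = 1/2 ≈ 0.500.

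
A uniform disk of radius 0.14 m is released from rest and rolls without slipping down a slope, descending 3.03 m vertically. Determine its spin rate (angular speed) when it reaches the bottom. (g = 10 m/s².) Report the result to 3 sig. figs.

ω ≈ 45.4 rad/s

Here I = (1/2)MR², so the shape factor k = I/(MR²) = 0.5.
The rolling condition ω = v/R makes the rotational term ½I(v/R)² = ½kMv², so KE_total = ½(1+k)Mv² = (3/4)Mv².
Energy conservation Mgh = ½(1+k)Mv² gives v = √(2gh/(1+k)) = √(2 × 10 × 3.03 / 1.5) = 6.356 m/s.
Then ω = v/R = 6.356 / 0.14 ≈ 45.4 rad/s.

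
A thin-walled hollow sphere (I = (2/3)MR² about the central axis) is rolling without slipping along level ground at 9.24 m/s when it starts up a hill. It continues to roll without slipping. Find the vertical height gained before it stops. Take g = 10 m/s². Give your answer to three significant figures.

h ≈ 7.11 m

Here I = (2/3)MR², so the shape factor k = I/(MR²) = 2/3.
Rolling without slipping gives ω = v/R, so the total kinetic energy is ½Mv² + ½Iω² = ½(1+k)Mv² = (5/6)Mv².
At the top the kinetic energy is zero, so (5/6)Mv₀² = Mgh.
Thus h = (1+k)v₀²/(2g) = 1.667 × 9.24² / (2 × 10) ≈ 7.11 m.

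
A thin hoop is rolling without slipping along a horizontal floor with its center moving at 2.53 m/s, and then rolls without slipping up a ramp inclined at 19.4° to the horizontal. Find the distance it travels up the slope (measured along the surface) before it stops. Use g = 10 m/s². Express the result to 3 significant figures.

For this body I = MR², i.e. k = I/(MR²) = 1.
Pure rolling means v = ωR; then KE = ½Mv² + ½I(v/R)² = ½(1+k)Mv² = Mv².
Setting this equal to Mgh gives the vertical rise h = (1+k)v₀²/(2g) = 2×2.53²/(2×10) = 0.6401 m.
The distance along the slope is d = h/sinθ = 0.6401/sin19.4° ≈ 1.93 m.

d ≈ 1.93 m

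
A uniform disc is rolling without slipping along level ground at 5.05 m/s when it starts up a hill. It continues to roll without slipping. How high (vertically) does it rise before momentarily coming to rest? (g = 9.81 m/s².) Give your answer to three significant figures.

h ≈ 1.95 m

Here I = (1/2)MR², so the shape factor k = I/(MR²) = 0.5.
Rolling without slipping gives ω = v/R, so the total kinetic energy is ½Mv² + ½Iω² = ½(1+k)Mv² = (3/4)Mv².
All of this converts to potential energy at the highest point: (3/4)Mv₀² = Mgh.
Thus h = (1+k)v₀²/(2g) = 1.5 × 5.05² / (2 × 9.81) ≈ 1.95 m.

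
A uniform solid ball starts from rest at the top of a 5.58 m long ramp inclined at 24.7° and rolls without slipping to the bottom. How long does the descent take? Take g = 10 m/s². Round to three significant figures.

t ≈ 1.93 s

Here I = (2/5)MR², so the shape factor k = I/(MR²) = 0.4.
Along the incline Mg sinθ − f = Ma, and torque about the center fR = Iα = kMR²(a/R) gives f = kMa.
Hence a = g sinθ/(1+k) = 10×sin24.7°/1.4 = 2.985 m/s².
With constant a from rest, t = √(2L/a) = √(2·5.58/2.985) ≈ 1.93 s.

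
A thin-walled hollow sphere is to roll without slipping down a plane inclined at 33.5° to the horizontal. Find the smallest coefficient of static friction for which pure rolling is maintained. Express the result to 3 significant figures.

μ_min ≈ 0.265

With I = (2/3)MR², the ratio k = I/(MR²) is 2/3.
Newton's second law down the slope: Mg sinθ − f = Ma. The torque equation fR = Iα (with α = a/R) gives f = kMa.
These give a = g sinθ/(1+k) and the required friction f = kMg sinθ/(1+k).
The normal force is N = Mg cosθ, so μ_min = f/N = k tanθ/(1+k).
μ_min = (2/3) × tan33.5° / 1.667 ≈ 0.265.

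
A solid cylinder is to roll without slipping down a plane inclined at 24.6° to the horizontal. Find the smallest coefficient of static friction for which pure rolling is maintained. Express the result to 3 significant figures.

For this body I = (1/2)MR², i.e. k = I/(MR²) = 0.5.
Along the incline Mg sinθ − f = Ma, and torque about the center fR = Iα = kMR²(a/R) gives f = kMa.
These give a = g sinθ/(1+k) and the required friction f = kMg sinθ/(1+k).
With N = Mg cosθ, the no-slip condition f ≤ μN gives μ_min = f/N = k tanθ/(1+k).
μ_min = 0.5 × tan24.6° / 1.5 ≈ 0.153.

μ_min ≈ 0.153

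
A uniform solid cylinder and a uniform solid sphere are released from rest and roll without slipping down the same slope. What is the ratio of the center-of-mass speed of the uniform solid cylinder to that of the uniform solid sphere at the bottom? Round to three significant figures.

v_ratio ≈ 0.966

Each satisfies Mgh = ½(1+k)Mv² with k = I/(MR²), so v ∝ 1/√(1+k).
For the uniform solid cylinder k = 0.5; for the uniform solid sphere k = 0.4.
v₁/v₂ = √((1+k₂)/(1+k₁)) = √(1.4/1.5) ≈ 0.966.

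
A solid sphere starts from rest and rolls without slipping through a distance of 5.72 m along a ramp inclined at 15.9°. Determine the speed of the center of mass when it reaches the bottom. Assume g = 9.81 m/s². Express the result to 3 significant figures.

For this body I = (2/5)MR², i.e. k = I/(MR²) = 0.4.
Pure rolling means v = ωR; then KE = ½Mv² + ½I(v/R)² = ½(1+k)Mv² = (7/10)Mv².
The vertical drop is h = L sinθ = 5.72 × sin15.9° = 1.567 m.
Setting Mgh = (7/10)Mv² gives v = √(2gh/(1+k)) = √(2·9.81·1.567/1.4) ≈ 4.69 m/s.

v ≈ 4.69 m/s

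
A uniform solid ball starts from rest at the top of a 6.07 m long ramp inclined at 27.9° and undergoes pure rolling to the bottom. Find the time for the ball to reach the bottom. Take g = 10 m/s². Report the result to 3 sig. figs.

t ≈ 1.91 s

For this body I = (2/5)MR², i.e. k = I/(MR²) = 0.4.
Newton's second law down the slope: Mg sinθ − f = Ma. The torque equation fR = Iα (with α = a/R) gives f = kMa.
Hence a = g sinθ/(1+k) = 10×sin27.9°/1.4 = 3.342 m/s².
Starting from rest, L = ½at², so t = √(2L/a) = √(2×6.07/3.342) ≈ 1.91 s.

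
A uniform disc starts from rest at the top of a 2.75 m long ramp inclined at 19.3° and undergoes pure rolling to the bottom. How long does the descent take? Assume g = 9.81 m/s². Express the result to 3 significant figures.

Here I = (1/2)MR², so the shape factor k = I/(MR²) = 0.5.
Newton's second law down the slope: Mg sinθ − f = Ma. The torque equation fR = Iα (with α = a/R) gives f = kMa.
Hence a = g sinθ/(1+k) = 9.81×sin19.3°/1.5 = 2.162 m/s².
With constant a from rest, t = √(2L/a) = √(2·2.75/2.162) ≈ 1.60 s.

t ≈ 1.60 s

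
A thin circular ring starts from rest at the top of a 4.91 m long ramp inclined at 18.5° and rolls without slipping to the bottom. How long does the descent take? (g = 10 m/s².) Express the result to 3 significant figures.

Here I = MR², so the shape factor k = I/(MR²) = 1.
Newton's second law down the slope: Mg sinθ − f = Ma. The torque equation fR = Iα (with α = a/R) gives f = kMa.
Hence a = g sinθ/(1+k) = 10×sin18.5°/2 = 1.587 m/s².
Starting from rest, L = ½at², so t = √(2L/a) = √(2×4.91/1.587) ≈ 2.49 s.

t ≈ 2.49 s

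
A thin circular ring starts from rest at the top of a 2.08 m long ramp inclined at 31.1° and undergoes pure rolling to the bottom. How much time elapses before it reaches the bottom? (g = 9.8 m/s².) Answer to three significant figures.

t ≈ 1.28 s

The moment of inertia is MR², giving k ≡ I/(MR²) = 1.
Translational: Mg sinθ − f = Ma. Rotational about the CM: fR = Iα = kMRa, so f = kMa.
Hence a = g sinθ/(1+k) = 9.8×sin31.1°/2 = 2.531 m/s².
With constant a from rest, t = √(2L/a) = √(2·2.08/2.531) ≈ 1.28 s.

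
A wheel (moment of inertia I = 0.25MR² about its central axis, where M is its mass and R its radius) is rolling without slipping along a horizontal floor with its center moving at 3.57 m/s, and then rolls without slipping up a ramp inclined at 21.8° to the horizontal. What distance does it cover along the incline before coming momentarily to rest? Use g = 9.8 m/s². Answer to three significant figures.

For this body I = 0.25MR², i.e. k = I/(MR²) = 0.25.
Since it rolls without slipping, ω = v/R and KE = ½Mv² + ½Iω² = ½(1+k)Mv² = (5/8)Mv².
Setting this equal to Mgh gives the vertical rise h = (1+k)v₀²/(2g) = 1.25×3.57²/(2×9.8) = 0.8128 m.
The distance along the slope is d = h/sinθ = 0.8128/sin21.8° ≈ 2.19 m.

d ≈ 2.19 m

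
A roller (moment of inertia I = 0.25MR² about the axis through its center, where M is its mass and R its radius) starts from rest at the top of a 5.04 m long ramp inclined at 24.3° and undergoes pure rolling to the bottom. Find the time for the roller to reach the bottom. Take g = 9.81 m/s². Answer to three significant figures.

With I = 0.25MR², the ratio k = I/(MR²) is 0.25.
Translational: Mg sinθ − f = Ma. Rotational about the CM: fR = Iα = kMRa, so f = kMa.
Hence a = g sinθ/(1+k) = 9.81×sin24.3°/1.25 = 3.23 m/s².
Starting from rest, L = ½at², so t = √(2L/a) = √(2×5.04/3.23) ≈ 1.77 s.

t ≈ 1.77 s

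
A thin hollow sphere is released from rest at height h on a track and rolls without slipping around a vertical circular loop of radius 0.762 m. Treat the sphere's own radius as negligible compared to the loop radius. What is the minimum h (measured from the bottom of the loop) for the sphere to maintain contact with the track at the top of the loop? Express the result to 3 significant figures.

h_min ≈ 2.16 m

Here I = (2/3)MR², so the shape factor k = I/(MR²) = 2/3.
At the top, contact is just lost when gravity alone supplies the centripetal force: Mg = Mv_top²/r, i.e. v_top² = gr.
With ω = v/R, the kinetic energy at speed v is ½(1+k)Mv² = (5/6)Mv².
Energy conservation from release (height h) to the top (height 2r): Mgh = Mg(2r) + (5/6)M·gr.
Thus h_min = 2r + (1+k)r/2 = r(2 + 1.667/2) = 0.762 × 2.833 ≈ 2.16 m.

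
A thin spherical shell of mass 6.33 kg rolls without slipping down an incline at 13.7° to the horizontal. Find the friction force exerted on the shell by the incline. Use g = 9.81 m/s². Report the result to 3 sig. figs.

f ≈ 5.88 N

For this body I = (2/3)MR², i.e. k = I/(MR²) = 2/3.
Along the incline Mg sinθ − f = Ma, and torque about the center fR = Iα = kMR²(a/R) gives f = kMa.
Combining, a = g sinθ/(1+k) and f = kMa = kMg sinθ/(1+k).
f = (2/3) × 6.33 × 9.81 × sin13.7° / 1.667 ≈ 5.88 N.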